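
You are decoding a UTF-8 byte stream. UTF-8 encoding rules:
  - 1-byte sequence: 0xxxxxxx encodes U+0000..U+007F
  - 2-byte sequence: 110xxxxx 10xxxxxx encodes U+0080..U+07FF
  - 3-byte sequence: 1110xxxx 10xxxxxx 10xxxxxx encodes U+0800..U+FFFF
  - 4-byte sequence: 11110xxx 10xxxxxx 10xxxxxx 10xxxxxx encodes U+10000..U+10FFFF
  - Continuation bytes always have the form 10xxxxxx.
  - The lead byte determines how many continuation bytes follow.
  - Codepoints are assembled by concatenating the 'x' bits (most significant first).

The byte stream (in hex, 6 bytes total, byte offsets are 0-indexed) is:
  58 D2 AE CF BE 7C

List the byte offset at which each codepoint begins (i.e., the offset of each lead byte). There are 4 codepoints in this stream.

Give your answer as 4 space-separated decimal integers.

Byte[0]=58: 1-byte ASCII. cp=U+0058
Byte[1]=D2: 2-byte lead, need 1 cont bytes. acc=0x12
Byte[2]=AE: continuation. acc=(acc<<6)|0x2E=0x4AE
Completed: cp=U+04AE (starts at byte 1)
Byte[3]=CF: 2-byte lead, need 1 cont bytes. acc=0xF
Byte[4]=BE: continuation. acc=(acc<<6)|0x3E=0x3FE
Completed: cp=U+03FE (starts at byte 3)
Byte[5]=7C: 1-byte ASCII. cp=U+007C

Answer: 0 1 3 5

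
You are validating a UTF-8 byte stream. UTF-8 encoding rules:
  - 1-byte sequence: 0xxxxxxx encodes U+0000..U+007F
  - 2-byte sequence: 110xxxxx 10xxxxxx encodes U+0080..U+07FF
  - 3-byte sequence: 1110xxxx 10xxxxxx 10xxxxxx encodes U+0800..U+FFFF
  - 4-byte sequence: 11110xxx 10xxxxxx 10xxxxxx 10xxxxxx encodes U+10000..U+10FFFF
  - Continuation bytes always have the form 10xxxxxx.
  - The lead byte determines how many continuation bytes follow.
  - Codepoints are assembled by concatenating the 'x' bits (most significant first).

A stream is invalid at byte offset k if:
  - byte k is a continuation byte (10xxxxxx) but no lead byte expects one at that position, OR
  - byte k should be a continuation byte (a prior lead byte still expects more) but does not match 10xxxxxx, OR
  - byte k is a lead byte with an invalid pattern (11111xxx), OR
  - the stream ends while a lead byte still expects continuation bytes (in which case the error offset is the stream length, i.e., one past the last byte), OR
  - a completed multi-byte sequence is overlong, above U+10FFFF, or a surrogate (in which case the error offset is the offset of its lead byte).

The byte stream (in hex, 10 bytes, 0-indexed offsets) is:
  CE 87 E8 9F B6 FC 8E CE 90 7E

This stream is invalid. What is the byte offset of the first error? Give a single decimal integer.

Byte[0]=CE: 2-byte lead, need 1 cont bytes. acc=0xE
Byte[1]=87: continuation. acc=(acc<<6)|0x07=0x387
Completed: cp=U+0387 (starts at byte 0)
Byte[2]=E8: 3-byte lead, need 2 cont bytes. acc=0x8
Byte[3]=9F: continuation. acc=(acc<<6)|0x1F=0x21F
Byte[4]=B6: continuation. acc=(acc<<6)|0x36=0x87F6
Completed: cp=U+87F6 (starts at byte 2)
Byte[5]=FC: INVALID lead byte (not 0xxx/110x/1110/11110)

Answer: 5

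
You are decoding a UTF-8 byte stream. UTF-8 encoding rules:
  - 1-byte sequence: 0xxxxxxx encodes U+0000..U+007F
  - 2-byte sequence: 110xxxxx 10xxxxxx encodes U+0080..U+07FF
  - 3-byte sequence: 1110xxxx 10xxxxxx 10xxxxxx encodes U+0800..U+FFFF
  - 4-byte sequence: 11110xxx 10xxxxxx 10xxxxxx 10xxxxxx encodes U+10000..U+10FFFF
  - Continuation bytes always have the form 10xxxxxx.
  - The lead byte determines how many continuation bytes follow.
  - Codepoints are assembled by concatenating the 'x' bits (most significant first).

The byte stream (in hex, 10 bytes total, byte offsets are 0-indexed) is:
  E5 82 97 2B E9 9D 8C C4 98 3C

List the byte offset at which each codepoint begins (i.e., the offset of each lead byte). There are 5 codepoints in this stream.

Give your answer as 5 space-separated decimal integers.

Answer: 0 3 4 7 9

Derivation:
Byte[0]=E5: 3-byte lead, need 2 cont bytes. acc=0x5
Byte[1]=82: continuation. acc=(acc<<6)|0x02=0x142
Byte[2]=97: continuation. acc=(acc<<6)|0x17=0x5097
Completed: cp=U+5097 (starts at byte 0)
Byte[3]=2B: 1-byte ASCII. cp=U+002B
Byte[4]=E9: 3-byte lead, need 2 cont bytes. acc=0x9
Byte[5]=9D: continuation. acc=(acc<<6)|0x1D=0x25D
Byte[6]=8C: continuation. acc=(acc<<6)|0x0C=0x974C
Completed: cp=U+974C (starts at byte 4)
Byte[7]=C4: 2-byte lead, need 1 cont bytes. acc=0x4
Byte[8]=98: continuation. acc=(acc<<6)|0x18=0x118
Completed: cp=U+0118 (starts at byte 7)
Byte[9]=3C: 1-byte ASCII. cp=U+003C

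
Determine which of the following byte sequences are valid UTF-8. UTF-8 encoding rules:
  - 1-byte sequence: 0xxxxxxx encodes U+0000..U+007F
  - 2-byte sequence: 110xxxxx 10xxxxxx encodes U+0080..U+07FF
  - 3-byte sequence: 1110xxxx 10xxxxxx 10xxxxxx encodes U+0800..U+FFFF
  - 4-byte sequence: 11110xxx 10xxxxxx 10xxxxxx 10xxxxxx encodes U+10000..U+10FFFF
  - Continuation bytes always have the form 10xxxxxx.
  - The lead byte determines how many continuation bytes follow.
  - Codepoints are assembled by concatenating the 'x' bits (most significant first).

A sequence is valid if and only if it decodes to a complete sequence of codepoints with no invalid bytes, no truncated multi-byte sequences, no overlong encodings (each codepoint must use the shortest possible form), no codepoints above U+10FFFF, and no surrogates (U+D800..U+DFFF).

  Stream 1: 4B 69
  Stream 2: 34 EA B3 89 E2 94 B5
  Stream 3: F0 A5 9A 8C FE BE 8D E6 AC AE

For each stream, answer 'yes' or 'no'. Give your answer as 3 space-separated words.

Answer: yes yes no

Derivation:
Stream 1: decodes cleanly. VALID
Stream 2: decodes cleanly. VALID
Stream 3: error at byte offset 4. INVALID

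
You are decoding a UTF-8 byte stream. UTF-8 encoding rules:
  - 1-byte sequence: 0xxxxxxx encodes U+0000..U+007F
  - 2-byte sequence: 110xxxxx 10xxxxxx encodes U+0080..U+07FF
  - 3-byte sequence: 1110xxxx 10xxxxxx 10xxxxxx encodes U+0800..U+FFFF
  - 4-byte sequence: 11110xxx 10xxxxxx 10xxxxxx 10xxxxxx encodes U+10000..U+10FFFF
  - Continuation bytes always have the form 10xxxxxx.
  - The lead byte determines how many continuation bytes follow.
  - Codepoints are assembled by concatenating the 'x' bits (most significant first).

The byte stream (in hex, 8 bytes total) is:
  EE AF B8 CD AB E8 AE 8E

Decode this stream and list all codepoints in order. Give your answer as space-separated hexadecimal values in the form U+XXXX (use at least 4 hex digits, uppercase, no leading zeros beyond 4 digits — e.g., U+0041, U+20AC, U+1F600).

Answer: U+EBF8 U+036B U+8B8E

Derivation:
Byte[0]=EE: 3-byte lead, need 2 cont bytes. acc=0xE
Byte[1]=AF: continuation. acc=(acc<<6)|0x2F=0x3AF
Byte[2]=B8: continuation. acc=(acc<<6)|0x38=0xEBF8
Completed: cp=U+EBF8 (starts at byte 0)
Byte[3]=CD: 2-byte lead, need 1 cont bytes. acc=0xD
Byte[4]=AB: continuation. acc=(acc<<6)|0x2B=0x36B
Completed: cp=U+036B (starts at byte 3)
Byte[5]=E8: 3-byte lead, need 2 cont bytes. acc=0x8
Byte[6]=AE: continuation. acc=(acc<<6)|0x2E=0x22E
Byte[7]=8E: continuation. acc=(acc<<6)|0x0E=0x8B8E
Completed: cp=U+8B8E (starts at byte 5)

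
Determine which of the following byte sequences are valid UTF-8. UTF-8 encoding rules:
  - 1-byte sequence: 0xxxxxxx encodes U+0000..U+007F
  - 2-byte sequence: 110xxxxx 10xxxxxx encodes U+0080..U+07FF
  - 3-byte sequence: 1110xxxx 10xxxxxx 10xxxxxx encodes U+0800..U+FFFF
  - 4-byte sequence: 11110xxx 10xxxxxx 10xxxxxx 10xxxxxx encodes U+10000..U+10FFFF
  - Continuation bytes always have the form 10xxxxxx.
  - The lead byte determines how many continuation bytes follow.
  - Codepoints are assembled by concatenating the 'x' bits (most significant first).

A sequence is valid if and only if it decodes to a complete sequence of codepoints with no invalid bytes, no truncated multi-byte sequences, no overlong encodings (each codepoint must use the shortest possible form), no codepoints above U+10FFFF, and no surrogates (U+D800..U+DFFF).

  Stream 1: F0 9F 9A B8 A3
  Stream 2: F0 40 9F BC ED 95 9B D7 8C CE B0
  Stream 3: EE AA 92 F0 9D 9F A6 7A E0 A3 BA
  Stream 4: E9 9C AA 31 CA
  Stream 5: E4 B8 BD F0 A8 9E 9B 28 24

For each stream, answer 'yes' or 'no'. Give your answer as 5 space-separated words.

Stream 1: error at byte offset 4. INVALID
Stream 2: error at byte offset 1. INVALID
Stream 3: decodes cleanly. VALID
Stream 4: error at byte offset 5. INVALID
Stream 5: decodes cleanly. VALID

Answer: no no yes no yes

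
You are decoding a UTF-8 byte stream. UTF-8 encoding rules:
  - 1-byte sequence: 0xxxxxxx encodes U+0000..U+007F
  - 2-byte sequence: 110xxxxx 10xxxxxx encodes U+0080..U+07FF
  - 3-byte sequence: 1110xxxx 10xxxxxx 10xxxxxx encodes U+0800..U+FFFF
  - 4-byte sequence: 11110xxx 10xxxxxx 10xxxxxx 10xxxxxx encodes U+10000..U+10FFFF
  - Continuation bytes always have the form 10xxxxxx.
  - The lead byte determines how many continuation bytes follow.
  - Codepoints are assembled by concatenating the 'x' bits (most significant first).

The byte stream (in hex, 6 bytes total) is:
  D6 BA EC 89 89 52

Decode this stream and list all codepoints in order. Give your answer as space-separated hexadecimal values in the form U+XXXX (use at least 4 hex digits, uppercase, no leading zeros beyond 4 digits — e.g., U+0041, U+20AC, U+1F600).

Answer: U+05BA U+C249 U+0052

Derivation:
Byte[0]=D6: 2-byte lead, need 1 cont bytes. acc=0x16
Byte[1]=BA: continuation. acc=(acc<<6)|0x3A=0x5BA
Completed: cp=U+05BA (starts at byte 0)
Byte[2]=EC: 3-byte lead, need 2 cont bytes. acc=0xC
Byte[3]=89: continuation. acc=(acc<<6)|0x09=0x309
Byte[4]=89: continuation. acc=(acc<<6)|0x09=0xC249
Completed: cp=U+C249 (starts at byte 2)
Byte[5]=52: 1-byte ASCII. cp=U+0052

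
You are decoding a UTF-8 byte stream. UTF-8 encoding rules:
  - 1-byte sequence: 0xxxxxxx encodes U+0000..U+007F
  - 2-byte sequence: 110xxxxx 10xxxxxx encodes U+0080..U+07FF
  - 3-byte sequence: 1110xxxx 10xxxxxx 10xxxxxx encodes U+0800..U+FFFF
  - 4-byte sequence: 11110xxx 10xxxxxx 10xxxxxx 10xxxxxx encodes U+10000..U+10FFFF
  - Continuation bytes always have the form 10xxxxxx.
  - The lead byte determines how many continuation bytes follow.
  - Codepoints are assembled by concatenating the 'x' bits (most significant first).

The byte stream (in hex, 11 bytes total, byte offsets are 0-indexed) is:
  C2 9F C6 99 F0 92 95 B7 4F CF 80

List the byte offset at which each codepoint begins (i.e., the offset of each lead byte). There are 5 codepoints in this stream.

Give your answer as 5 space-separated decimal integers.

Answer: 0 2 4 8 9

Derivation:
Byte[0]=C2: 2-byte lead, need 1 cont bytes. acc=0x2
Byte[1]=9F: continuation. acc=(acc<<6)|0x1F=0x9F
Completed: cp=U+009F (starts at byte 0)
Byte[2]=C6: 2-byte lead, need 1 cont bytes. acc=0x6
Byte[3]=99: continuation. acc=(acc<<6)|0x19=0x199
Completed: cp=U+0199 (starts at byte 2)
Byte[4]=F0: 4-byte lead, need 3 cont bytes. acc=0x0
Byte[5]=92: continuation. acc=(acc<<6)|0x12=0x12
Byte[6]=95: continuation. acc=(acc<<6)|0x15=0x495
Byte[7]=B7: continuation. acc=(acc<<6)|0x37=0x12577
Completed: cp=U+12577 (starts at byte 4)
Byte[8]=4F: 1-byte ASCII. cp=U+004F
Byte[9]=CF: 2-byte lead, need 1 cont bytes. acc=0xF
Byte[10]=80: continuation. acc=(acc<<6)|0x00=0x3C0
Completed: cp=U+03C0 (starts at byte 9)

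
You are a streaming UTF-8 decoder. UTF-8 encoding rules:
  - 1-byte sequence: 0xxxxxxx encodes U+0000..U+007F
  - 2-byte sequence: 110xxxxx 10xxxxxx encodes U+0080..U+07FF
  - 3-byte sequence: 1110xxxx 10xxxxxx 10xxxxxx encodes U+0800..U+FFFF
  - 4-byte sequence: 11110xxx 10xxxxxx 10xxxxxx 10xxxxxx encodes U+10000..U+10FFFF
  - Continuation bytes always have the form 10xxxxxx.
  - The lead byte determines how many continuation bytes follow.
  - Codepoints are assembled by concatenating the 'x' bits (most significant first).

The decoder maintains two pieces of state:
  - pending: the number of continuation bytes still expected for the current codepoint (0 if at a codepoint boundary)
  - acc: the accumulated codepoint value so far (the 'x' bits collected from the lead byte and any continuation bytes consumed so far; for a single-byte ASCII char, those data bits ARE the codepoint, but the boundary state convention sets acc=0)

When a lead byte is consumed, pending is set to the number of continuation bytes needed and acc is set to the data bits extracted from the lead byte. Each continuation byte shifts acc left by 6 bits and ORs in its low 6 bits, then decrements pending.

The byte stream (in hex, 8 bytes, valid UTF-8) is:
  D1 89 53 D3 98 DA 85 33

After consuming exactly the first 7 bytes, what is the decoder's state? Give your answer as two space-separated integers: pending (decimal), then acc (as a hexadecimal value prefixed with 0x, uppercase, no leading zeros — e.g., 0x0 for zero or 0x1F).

Byte[0]=D1: 2-byte lead. pending=1, acc=0x11
Byte[1]=89: continuation. acc=(acc<<6)|0x09=0x449, pending=0
Byte[2]=53: 1-byte. pending=0, acc=0x0
Byte[3]=D3: 2-byte lead. pending=1, acc=0x13
Byte[4]=98: continuation. acc=(acc<<6)|0x18=0x4D8, pending=0
Byte[5]=DA: 2-byte lead. pending=1, acc=0x1A
Byte[6]=85: continuation. acc=(acc<<6)|0x05=0x685, pending=0

Answer: 0 0x685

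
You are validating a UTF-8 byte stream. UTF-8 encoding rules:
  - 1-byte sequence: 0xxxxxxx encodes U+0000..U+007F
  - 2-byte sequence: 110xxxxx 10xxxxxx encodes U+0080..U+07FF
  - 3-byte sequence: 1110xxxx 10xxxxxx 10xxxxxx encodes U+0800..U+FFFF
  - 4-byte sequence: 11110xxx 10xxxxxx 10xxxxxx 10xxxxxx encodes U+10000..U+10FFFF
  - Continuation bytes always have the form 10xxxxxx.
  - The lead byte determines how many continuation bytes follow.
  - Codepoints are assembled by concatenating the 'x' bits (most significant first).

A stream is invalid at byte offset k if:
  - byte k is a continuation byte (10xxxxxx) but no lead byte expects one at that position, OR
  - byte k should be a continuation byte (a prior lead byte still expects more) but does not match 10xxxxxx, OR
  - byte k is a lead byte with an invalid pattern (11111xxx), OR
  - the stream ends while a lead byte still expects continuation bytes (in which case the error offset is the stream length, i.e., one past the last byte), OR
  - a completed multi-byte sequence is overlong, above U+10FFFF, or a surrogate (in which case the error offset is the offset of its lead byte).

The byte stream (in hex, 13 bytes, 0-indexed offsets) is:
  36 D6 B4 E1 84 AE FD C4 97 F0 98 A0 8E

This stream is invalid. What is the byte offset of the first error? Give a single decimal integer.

Byte[0]=36: 1-byte ASCII. cp=U+0036
Byte[1]=D6: 2-byte lead, need 1 cont bytes. acc=0x16
Byte[2]=B4: continuation. acc=(acc<<6)|0x34=0x5B4
Completed: cp=U+05B4 (starts at byte 1)
Byte[3]=E1: 3-byte lead, need 2 cont bytes. acc=0x1
Byte[4]=84: continuation. acc=(acc<<6)|0x04=0x44
Byte[5]=AE: continuation. acc=(acc<<6)|0x2E=0x112E
Completed: cp=U+112E (starts at byte 3)
Byte[6]=FD: INVALID lead byte (not 0xxx/110x/1110/11110)

Answer: 6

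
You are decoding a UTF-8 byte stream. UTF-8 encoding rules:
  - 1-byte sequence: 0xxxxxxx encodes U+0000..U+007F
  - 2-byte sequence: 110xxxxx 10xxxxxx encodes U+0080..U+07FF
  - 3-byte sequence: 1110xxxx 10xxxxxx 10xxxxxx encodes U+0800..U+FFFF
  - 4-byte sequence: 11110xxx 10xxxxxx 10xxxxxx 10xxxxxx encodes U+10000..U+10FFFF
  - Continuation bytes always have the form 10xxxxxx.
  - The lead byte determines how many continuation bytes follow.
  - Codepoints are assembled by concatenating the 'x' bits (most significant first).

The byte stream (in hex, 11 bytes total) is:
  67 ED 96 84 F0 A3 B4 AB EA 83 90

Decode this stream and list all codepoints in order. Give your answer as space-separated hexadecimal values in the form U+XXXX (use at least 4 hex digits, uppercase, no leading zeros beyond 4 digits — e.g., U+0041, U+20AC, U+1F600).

Answer: U+0067 U+D584 U+23D2B U+A0D0

Derivation:
Byte[0]=67: 1-byte ASCII. cp=U+0067
Byte[1]=ED: 3-byte lead, need 2 cont bytes. acc=0xD
Byte[2]=96: continuation. acc=(acc<<6)|0x16=0x356
Byte[3]=84: continuation. acc=(acc<<6)|0x04=0xD584
Completed: cp=U+D584 (starts at byte 1)
Byte[4]=F0: 4-byte lead, need 3 cont bytes. acc=0x0
Byte[5]=A3: continuation. acc=(acc<<6)|0x23=0x23
Byte[6]=B4: continuation. acc=(acc<<6)|0x34=0x8F4
Byte[7]=AB: continuation. acc=(acc<<6)|0x2B=0x23D2B
Completed: cp=U+23D2B (starts at byte 4)
Byte[8]=EA: 3-byte lead, need 2 cont bytes. acc=0xA
Byte[9]=83: continuation. acc=(acc<<6)|0x03=0x283
Byte[10]=90: continuation. acc=(acc<<6)|0x10=0xA0D0
Completed: cp=U+A0D0 (starts at byte 8)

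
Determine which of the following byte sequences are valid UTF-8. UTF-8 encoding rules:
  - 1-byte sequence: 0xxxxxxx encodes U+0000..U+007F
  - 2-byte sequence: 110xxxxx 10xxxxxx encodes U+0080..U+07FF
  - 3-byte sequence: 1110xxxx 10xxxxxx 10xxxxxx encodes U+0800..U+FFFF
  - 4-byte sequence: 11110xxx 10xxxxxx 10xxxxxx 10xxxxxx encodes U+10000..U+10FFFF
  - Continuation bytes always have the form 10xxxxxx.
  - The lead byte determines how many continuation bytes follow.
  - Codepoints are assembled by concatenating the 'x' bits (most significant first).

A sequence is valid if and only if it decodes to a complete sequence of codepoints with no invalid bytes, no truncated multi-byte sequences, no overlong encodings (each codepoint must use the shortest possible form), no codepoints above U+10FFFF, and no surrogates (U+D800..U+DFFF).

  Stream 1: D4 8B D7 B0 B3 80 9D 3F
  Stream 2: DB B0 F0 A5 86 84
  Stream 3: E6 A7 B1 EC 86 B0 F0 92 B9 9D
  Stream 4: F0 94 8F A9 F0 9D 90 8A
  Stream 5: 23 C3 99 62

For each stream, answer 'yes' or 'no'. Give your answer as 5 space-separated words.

Answer: no yes yes yes yes

Derivation:
Stream 1: error at byte offset 4. INVALID
Stream 2: decodes cleanly. VALID
Stream 3: decodes cleanly. VALID
Stream 4: decodes cleanly. VALID
Stream 5: decodes cleanly. VALID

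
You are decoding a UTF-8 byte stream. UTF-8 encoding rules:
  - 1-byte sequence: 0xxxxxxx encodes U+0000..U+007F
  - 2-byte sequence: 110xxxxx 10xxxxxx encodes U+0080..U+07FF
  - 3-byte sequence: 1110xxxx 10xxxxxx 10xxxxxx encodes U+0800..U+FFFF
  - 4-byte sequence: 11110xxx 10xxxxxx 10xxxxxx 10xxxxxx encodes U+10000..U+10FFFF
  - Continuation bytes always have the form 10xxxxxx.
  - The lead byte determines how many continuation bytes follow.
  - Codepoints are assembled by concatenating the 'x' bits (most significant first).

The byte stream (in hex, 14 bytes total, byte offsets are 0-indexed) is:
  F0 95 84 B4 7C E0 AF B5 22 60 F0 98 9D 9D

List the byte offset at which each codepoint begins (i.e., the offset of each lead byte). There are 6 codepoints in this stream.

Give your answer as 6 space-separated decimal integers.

Byte[0]=F0: 4-byte lead, need 3 cont bytes. acc=0x0
Byte[1]=95: continuation. acc=(acc<<6)|0x15=0x15
Byte[2]=84: continuation. acc=(acc<<6)|0x04=0x544
Byte[3]=B4: continuation. acc=(acc<<6)|0x34=0x15134
Completed: cp=U+15134 (starts at byte 0)
Byte[4]=7C: 1-byte ASCII. cp=U+007C
Byte[5]=E0: 3-byte lead, need 2 cont bytes. acc=0x0
Byte[6]=AF: continuation. acc=(acc<<6)|0x2F=0x2F
Byte[7]=B5: continuation. acc=(acc<<6)|0x35=0xBF5
Completed: cp=U+0BF5 (starts at byte 5)
Byte[8]=22: 1-byte ASCII. cp=U+0022
Byte[9]=60: 1-byte ASCII. cp=U+0060
Byte[10]=F0: 4-byte lead, need 3 cont bytes. acc=0x0
Byte[11]=98: continuation. acc=(acc<<6)|0x18=0x18
Byte[12]=9D: continuation. acc=(acc<<6)|0x1D=0x61D
Byte[13]=9D: continuation. acc=(acc<<6)|0x1D=0x1875D
Completed: cp=U+1875D (starts at byte 10)

Answer: 0 4 5 8 9 10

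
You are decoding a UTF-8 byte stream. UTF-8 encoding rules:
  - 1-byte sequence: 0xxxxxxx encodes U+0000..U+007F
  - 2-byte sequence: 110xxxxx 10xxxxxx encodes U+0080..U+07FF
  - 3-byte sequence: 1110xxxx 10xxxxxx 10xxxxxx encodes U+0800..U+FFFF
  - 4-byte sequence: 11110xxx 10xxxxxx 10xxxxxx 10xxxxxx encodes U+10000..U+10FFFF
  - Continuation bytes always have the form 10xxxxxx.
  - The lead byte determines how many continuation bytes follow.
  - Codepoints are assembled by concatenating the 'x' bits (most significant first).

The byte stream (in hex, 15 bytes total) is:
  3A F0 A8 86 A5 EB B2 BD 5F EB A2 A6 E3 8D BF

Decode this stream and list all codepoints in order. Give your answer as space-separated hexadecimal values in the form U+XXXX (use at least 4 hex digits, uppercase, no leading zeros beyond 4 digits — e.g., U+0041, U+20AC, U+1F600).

Answer: U+003A U+281A5 U+BCBD U+005F U+B8A6 U+337F

Derivation:
Byte[0]=3A: 1-byte ASCII. cp=U+003A
Byte[1]=F0: 4-byte lead, need 3 cont bytes. acc=0x0
Byte[2]=A8: continuation. acc=(acc<<6)|0x28=0x28
Byte[3]=86: continuation. acc=(acc<<6)|0x06=0xA06
Byte[4]=A5: continuation. acc=(acc<<6)|0x25=0x281A5
Completed: cp=U+281A5 (starts at byte 1)
Byte[5]=EB: 3-byte lead, need 2 cont bytes. acc=0xB
Byte[6]=B2: continuation. acc=(acc<<6)|0x32=0x2F2
Byte[7]=BD: continuation. acc=(acc<<6)|0x3D=0xBCBD
Completed: cp=U+BCBD (starts at byte 5)
Byte[8]=5F: 1-byte ASCII. cp=U+005F
Byte[9]=EB: 3-byte lead, need 2 cont bytes. acc=0xB
Byte[10]=A2: continuation. acc=(acc<<6)|0x22=0x2E2
Byte[11]=A6: continuation. acc=(acc<<6)|0x26=0xB8A6
Completed: cp=U+B8A6 (starts at byte 9)
Byte[12]=E3: 3-byte lead, need 2 cont bytes. acc=0x3
Byte[13]=8D: continuation. acc=(acc<<6)|0x0D=0xCD
Byte[14]=BF: continuation. acc=(acc<<6)|0x3F=0x337F
Completed: cp=U+337F (starts at byte 12)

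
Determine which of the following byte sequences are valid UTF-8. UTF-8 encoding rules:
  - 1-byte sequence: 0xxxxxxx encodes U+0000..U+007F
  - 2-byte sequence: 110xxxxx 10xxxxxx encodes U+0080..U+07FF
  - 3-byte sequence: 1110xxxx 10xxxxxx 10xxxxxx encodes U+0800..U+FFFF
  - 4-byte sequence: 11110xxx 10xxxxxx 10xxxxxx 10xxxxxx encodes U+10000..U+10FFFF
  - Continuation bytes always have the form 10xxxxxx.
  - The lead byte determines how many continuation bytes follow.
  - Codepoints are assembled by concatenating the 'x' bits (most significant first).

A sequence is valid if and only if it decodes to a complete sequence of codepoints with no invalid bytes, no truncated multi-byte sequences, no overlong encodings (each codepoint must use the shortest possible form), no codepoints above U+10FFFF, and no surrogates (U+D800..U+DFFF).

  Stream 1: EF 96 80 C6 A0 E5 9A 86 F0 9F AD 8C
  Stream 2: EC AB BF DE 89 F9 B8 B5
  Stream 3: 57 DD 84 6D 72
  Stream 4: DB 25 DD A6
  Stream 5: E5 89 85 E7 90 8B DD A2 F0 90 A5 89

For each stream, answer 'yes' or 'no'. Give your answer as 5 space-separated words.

Stream 1: decodes cleanly. VALID
Stream 2: error at byte offset 5. INVALID
Stream 3: decodes cleanly. VALID
Stream 4: error at byte offset 1. INVALID
Stream 5: decodes cleanly. VALID

Answer: yes no yes no yes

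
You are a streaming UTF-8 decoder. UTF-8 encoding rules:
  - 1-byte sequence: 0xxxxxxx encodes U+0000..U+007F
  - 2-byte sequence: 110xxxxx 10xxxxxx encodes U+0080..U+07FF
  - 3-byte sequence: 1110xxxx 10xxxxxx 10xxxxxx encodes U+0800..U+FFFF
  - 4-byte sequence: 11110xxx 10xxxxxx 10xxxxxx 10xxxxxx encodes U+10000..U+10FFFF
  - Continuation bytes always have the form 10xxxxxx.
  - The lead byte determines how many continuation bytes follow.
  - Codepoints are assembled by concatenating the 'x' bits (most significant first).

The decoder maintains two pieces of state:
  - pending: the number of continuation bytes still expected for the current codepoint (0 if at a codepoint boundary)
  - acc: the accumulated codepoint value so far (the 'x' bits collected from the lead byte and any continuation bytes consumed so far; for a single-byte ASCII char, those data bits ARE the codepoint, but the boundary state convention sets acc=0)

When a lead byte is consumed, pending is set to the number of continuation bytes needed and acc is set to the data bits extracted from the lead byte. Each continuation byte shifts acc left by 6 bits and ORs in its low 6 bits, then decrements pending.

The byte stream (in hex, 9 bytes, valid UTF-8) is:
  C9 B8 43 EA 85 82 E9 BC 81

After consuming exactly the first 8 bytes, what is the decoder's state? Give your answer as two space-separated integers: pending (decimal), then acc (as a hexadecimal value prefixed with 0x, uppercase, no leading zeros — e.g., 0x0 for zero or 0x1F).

Answer: 1 0x27C

Derivation:
Byte[0]=C9: 2-byte lead. pending=1, acc=0x9
Byte[1]=B8: continuation. acc=(acc<<6)|0x38=0x278, pending=0
Byte[2]=43: 1-byte. pending=0, acc=0x0
Byte[3]=EA: 3-byte lead. pending=2, acc=0xA
Byte[4]=85: continuation. acc=(acc<<6)|0x05=0x285, pending=1
Byte[5]=82: continuation. acc=(acc<<6)|0x02=0xA142, pending=0
Byte[6]=E9: 3-byte lead. pending=2, acc=0x9
Byte[7]=BC: continuation. acc=(acc<<6)|0x3C=0x27C, pending=1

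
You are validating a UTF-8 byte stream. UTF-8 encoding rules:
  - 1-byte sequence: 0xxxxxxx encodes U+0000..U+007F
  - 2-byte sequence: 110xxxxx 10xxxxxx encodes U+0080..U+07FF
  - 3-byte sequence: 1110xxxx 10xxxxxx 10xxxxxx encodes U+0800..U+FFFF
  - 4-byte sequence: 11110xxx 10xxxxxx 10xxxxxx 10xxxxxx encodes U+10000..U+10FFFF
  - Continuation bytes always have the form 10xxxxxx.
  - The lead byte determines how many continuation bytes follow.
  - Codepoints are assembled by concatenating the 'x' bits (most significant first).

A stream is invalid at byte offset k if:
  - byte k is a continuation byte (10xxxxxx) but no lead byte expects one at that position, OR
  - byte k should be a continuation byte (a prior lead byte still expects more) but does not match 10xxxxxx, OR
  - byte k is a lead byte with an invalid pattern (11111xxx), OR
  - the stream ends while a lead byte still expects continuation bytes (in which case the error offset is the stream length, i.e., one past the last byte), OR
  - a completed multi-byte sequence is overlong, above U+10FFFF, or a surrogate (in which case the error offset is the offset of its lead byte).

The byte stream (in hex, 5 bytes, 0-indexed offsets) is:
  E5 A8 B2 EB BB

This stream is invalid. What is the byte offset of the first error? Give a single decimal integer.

Byte[0]=E5: 3-byte lead, need 2 cont bytes. acc=0x5
Byte[1]=A8: continuation. acc=(acc<<6)|0x28=0x168
Byte[2]=B2: continuation. acc=(acc<<6)|0x32=0x5A32
Completed: cp=U+5A32 (starts at byte 0)
Byte[3]=EB: 3-byte lead, need 2 cont bytes. acc=0xB
Byte[4]=BB: continuation. acc=(acc<<6)|0x3B=0x2FB
Byte[5]: stream ended, expected continuation. INVALID

Answer: 5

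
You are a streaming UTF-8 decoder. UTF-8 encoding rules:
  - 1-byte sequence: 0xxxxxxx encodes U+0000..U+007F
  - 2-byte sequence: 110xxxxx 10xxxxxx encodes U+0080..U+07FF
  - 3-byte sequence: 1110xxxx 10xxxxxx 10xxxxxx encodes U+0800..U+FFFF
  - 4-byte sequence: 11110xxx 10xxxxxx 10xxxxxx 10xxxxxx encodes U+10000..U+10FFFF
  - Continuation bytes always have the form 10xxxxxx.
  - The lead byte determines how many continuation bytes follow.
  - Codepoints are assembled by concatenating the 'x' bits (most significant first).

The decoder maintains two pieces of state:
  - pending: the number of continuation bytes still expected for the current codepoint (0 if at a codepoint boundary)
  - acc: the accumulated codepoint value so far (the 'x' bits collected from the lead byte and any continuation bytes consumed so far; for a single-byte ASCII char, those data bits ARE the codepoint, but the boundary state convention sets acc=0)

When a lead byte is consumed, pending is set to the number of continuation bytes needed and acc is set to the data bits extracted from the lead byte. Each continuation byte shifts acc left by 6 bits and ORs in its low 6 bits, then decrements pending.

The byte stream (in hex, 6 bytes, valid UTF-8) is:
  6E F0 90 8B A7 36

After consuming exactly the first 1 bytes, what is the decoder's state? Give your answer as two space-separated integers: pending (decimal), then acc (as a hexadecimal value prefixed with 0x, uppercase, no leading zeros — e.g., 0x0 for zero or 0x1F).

Answer: 0 0x0

Derivation:
Byte[0]=6E: 1-byte. pending=0, acc=0x0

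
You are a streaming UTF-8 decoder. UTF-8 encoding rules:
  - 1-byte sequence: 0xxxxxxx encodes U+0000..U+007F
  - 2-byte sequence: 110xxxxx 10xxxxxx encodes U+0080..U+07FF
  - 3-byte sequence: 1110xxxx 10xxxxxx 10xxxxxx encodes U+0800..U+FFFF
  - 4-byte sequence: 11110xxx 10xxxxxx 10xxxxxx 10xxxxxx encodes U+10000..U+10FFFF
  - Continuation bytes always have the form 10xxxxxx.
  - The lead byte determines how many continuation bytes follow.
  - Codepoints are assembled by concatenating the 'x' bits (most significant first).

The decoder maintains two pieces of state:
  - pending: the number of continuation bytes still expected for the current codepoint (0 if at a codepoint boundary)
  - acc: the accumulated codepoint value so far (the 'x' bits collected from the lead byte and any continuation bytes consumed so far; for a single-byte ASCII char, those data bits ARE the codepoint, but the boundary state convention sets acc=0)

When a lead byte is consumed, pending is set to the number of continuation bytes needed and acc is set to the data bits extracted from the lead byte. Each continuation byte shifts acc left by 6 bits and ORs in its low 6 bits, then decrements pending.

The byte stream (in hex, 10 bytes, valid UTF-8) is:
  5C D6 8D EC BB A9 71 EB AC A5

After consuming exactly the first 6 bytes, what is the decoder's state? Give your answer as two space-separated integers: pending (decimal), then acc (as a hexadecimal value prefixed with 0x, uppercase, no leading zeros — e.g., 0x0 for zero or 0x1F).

Answer: 0 0xCEE9

Derivation:
Byte[0]=5C: 1-byte. pending=0, acc=0x0
Byte[1]=D6: 2-byte lead. pending=1, acc=0x16
Byte[2]=8D: continuation. acc=(acc<<6)|0x0D=0x58D, pending=0
Byte[3]=EC: 3-byte lead. pending=2, acc=0xC
Byte[4]=BB: continuation. acc=(acc<<6)|0x3B=0x33B, pending=1
Byte[5]=A9: continuation. acc=(acc<<6)|0x29=0xCEE9, pending=0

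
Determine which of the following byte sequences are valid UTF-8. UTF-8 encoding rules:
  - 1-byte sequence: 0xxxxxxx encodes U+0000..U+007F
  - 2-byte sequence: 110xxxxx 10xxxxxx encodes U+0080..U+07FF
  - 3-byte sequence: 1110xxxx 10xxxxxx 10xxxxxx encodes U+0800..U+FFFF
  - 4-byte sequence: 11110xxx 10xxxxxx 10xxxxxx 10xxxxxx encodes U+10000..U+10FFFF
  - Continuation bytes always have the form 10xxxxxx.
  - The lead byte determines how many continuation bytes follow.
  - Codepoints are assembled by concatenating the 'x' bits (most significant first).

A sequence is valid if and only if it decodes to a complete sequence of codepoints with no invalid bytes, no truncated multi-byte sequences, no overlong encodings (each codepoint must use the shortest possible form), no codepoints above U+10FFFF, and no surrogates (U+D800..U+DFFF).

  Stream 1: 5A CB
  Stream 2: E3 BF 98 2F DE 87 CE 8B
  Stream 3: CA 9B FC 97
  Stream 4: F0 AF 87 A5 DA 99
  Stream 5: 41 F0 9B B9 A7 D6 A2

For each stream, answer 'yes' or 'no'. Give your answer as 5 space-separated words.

Stream 1: error at byte offset 2. INVALID
Stream 2: decodes cleanly. VALID
Stream 3: error at byte offset 2. INVALID
Stream 4: decodes cleanly. VALID
Stream 5: decodes cleanly. VALID

Answer: no yes no yes yes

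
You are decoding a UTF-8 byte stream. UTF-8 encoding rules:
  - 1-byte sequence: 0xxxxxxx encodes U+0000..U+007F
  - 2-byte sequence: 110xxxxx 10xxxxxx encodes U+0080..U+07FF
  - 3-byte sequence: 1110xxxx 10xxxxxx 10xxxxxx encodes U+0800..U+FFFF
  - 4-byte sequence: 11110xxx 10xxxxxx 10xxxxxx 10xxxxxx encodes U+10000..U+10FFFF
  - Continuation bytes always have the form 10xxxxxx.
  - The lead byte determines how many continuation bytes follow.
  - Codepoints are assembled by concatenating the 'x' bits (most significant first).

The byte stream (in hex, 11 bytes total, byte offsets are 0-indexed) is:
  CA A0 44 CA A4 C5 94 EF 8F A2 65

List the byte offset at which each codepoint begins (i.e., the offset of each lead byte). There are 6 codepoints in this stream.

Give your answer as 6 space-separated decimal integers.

Byte[0]=CA: 2-byte lead, need 1 cont bytes. acc=0xA
Byte[1]=A0: continuation. acc=(acc<<6)|0x20=0x2A0
Completed: cp=U+02A0 (starts at byte 0)
Byte[2]=44: 1-byte ASCII. cp=U+0044
Byte[3]=CA: 2-byte lead, need 1 cont bytes. acc=0xA
Byte[4]=A4: continuation. acc=(acc<<6)|0x24=0x2A4
Completed: cp=U+02A4 (starts at byte 3)
Byte[5]=C5: 2-byte lead, need 1 cont bytes. acc=0x5
Byte[6]=94: continuation. acc=(acc<<6)|0x14=0x154
Completed: cp=U+0154 (starts at byte 5)
Byte[7]=EF: 3-byte lead, need 2 cont bytes. acc=0xF
Byte[8]=8F: continuation. acc=(acc<<6)|0x0F=0x3CF
Byte[9]=A2: continuation. acc=(acc<<6)|0x22=0xF3E2
Completed: cp=U+F3E2 (starts at byte 7)
Byte[10]=65: 1-byte ASCII. cp=U+0065

Answer: 0 2 3 5 7 10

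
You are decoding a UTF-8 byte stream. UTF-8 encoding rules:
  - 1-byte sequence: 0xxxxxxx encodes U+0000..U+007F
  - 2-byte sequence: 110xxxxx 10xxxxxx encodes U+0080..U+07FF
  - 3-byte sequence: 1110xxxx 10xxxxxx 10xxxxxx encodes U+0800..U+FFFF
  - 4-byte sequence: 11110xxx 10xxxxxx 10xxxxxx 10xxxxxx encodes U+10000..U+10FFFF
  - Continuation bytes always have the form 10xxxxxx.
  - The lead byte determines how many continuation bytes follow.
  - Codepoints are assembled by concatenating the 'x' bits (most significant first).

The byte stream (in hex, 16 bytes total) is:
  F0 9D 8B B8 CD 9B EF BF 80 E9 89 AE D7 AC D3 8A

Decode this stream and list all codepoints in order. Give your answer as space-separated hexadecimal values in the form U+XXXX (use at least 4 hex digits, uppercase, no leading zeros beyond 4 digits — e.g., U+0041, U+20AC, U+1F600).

Byte[0]=F0: 4-byte lead, need 3 cont bytes. acc=0x0
Byte[1]=9D: continuation. acc=(acc<<6)|0x1D=0x1D
Byte[2]=8B: continuation. acc=(acc<<6)|0x0B=0x74B
Byte[3]=B8: continuation. acc=(acc<<6)|0x38=0x1D2F8
Completed: cp=U+1D2F8 (starts at byte 0)
Byte[4]=CD: 2-byte lead, need 1 cont bytes. acc=0xD
Byte[5]=9B: continuation. acc=(acc<<6)|0x1B=0x35B
Completed: cp=U+035B (starts at byte 4)
Byte[6]=EF: 3-byte lead, need 2 cont bytes. acc=0xF
Byte[7]=BF: continuation. acc=(acc<<6)|0x3F=0x3FF
Byte[8]=80: continuation. acc=(acc<<6)|0x00=0xFFC0
Completed: cp=U+FFC0 (starts at byte 6)
Byte[9]=E9: 3-byte lead, need 2 cont bytes. acc=0x9
Byte[10]=89: continuation. acc=(acc<<6)|0x09=0x249
Byte[11]=AE: continuation. acc=(acc<<6)|0x2E=0x926E
Completed: cp=U+926E (starts at byte 9)
Byte[12]=D7: 2-byte lead, need 1 cont bytes. acc=0x17
Byte[13]=AC: continuation. acc=(acc<<6)|0x2C=0x5EC
Completed: cp=U+05EC (starts at byte 12)
Byte[14]=D3: 2-byte lead, need 1 cont bytes. acc=0x13
Byte[15]=8A: continuation. acc=(acc<<6)|0x0A=0x4CA
Completed: cp=U+04CA (starts at byte 14)

Answer: U+1D2F8 U+035B U+FFC0 U+926E U+05EC U+04CA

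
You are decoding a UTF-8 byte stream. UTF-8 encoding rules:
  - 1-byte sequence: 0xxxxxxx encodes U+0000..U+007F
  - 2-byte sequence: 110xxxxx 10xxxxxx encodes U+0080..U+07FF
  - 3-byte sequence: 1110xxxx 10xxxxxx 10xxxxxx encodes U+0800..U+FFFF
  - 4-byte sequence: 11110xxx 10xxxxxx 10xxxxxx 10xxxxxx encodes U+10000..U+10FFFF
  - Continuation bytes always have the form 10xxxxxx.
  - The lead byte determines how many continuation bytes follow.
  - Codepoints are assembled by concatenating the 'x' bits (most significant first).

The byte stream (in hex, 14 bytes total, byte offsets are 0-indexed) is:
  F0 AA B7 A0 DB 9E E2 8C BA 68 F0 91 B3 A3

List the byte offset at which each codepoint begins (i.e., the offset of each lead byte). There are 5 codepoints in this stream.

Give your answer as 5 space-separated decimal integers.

Answer: 0 4 6 9 10

Derivation:
Byte[0]=F0: 4-byte lead, need 3 cont bytes. acc=0x0
Byte[1]=AA: continuation. acc=(acc<<6)|0x2A=0x2A
Byte[2]=B7: continuation. acc=(acc<<6)|0x37=0xAB7
Byte[3]=A0: continuation. acc=(acc<<6)|0x20=0x2ADE0
Completed: cp=U+2ADE0 (starts at byte 0)
Byte[4]=DB: 2-byte lead, need 1 cont bytes. acc=0x1B
Byte[5]=9E: continuation. acc=(acc<<6)|0x1E=0x6DE
Completed: cp=U+06DE (starts at byte 4)
Byte[6]=E2: 3-byte lead, need 2 cont bytes. acc=0x2
Byte[7]=8C: continuation. acc=(acc<<6)|0x0C=0x8C
Byte[8]=BA: continuation. acc=(acc<<6)|0x3A=0x233A
Completed: cp=U+233A (starts at byte 6)
Byte[9]=68: 1-byte ASCII. cp=U+0068
Byte[10]=F0: 4-byte lead, need 3 cont bytes. acc=0x0
Byte[11]=91: continuation. acc=(acc<<6)|0x11=0x11
Byte[12]=B3: continuation. acc=(acc<<6)|0x33=0x473
Byte[13]=A3: continuation. acc=(acc<<6)|0x23=0x11CE3
Completed: cp=U+11CE3 (starts at byte 10)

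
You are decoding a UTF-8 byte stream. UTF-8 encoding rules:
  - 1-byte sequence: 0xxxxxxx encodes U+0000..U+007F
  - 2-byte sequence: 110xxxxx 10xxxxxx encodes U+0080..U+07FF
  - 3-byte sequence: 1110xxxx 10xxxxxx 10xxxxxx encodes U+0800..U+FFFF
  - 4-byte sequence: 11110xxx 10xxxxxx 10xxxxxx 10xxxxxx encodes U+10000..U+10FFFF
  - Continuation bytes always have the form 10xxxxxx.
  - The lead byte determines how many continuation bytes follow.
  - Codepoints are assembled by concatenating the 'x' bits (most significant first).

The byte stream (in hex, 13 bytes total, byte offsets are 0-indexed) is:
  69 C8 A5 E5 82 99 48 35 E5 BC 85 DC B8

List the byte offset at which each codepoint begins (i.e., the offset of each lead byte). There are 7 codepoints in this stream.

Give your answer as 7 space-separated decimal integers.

Byte[0]=69: 1-byte ASCII. cp=U+0069
Byte[1]=C8: 2-byte lead, need 1 cont bytes. acc=0x8
Byte[2]=A5: continuation. acc=(acc<<6)|0x25=0x225
Completed: cp=U+0225 (starts at byte 1)
Byte[3]=E5: 3-byte lead, need 2 cont bytes. acc=0x5
Byte[4]=82: continuation. acc=(acc<<6)|0x02=0x142
Byte[5]=99: continuation. acc=(acc<<6)|0x19=0x5099
Completed: cp=U+5099 (starts at byte 3)
Byte[6]=48: 1-byte ASCII. cp=U+0048
Byte[7]=35: 1-byte ASCII. cp=U+0035
Byte[8]=E5: 3-byte lead, need 2 cont bytes. acc=0x5
Byte[9]=BC: continuation. acc=(acc<<6)|0x3C=0x17C
Byte[10]=85: continuation. acc=(acc<<6)|0x05=0x5F05
Completed: cp=U+5F05 (starts at byte 8)
Byte[11]=DC: 2-byte lead, need 1 cont bytes. acc=0x1C
Byte[12]=B8: continuation. acc=(acc<<6)|0x38=0x738
Completed: cp=U+0738 (starts at byte 11)

Answer: 0 1 3 6 7 8 11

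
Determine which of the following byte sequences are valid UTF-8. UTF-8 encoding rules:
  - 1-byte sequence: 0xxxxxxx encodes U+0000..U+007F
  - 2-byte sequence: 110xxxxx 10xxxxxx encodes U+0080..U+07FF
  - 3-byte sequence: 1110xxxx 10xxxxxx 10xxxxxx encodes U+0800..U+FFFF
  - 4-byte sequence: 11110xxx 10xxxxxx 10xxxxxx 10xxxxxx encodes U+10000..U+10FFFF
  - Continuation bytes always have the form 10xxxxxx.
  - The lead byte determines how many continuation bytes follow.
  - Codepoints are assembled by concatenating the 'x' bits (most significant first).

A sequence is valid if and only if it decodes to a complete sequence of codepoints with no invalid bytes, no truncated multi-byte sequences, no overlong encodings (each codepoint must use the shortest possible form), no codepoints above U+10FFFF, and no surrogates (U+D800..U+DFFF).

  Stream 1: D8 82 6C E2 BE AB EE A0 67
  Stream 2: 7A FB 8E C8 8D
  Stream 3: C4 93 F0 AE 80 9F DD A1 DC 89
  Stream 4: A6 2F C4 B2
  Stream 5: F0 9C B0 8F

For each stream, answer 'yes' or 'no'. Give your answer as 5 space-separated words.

Answer: no no yes no yes

Derivation:
Stream 1: error at byte offset 8. INVALID
Stream 2: error at byte offset 1. INVALID
Stream 3: decodes cleanly. VALID
Stream 4: error at byte offset 0. INVALID
Stream 5: decodes cleanly. VALID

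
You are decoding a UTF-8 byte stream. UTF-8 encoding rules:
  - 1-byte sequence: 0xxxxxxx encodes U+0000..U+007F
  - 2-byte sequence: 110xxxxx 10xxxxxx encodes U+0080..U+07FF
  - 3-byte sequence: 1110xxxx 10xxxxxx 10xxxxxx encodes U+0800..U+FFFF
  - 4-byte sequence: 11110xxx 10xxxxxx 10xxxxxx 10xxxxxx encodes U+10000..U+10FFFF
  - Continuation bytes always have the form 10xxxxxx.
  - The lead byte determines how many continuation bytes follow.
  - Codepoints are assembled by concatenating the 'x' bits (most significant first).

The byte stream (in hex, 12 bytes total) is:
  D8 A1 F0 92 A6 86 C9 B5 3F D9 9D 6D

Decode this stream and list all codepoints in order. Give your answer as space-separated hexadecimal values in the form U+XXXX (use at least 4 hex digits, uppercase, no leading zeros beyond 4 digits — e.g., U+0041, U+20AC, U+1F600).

Answer: U+0621 U+12986 U+0275 U+003F U+065D U+006D

Derivation:
Byte[0]=D8: 2-byte lead, need 1 cont bytes. acc=0x18
Byte[1]=A1: continuation. acc=(acc<<6)|0x21=0x621
Completed: cp=U+0621 (starts at byte 0)
Byte[2]=F0: 4-byte lead, need 3 cont bytes. acc=0x0
Byte[3]=92: continuation. acc=(acc<<6)|0x12=0x12
Byte[4]=A6: continuation. acc=(acc<<6)|0x26=0x4A6
Byte[5]=86: continuation. acc=(acc<<6)|0x06=0x12986
Completed: cp=U+12986 (starts at byte 2)
Byte[6]=C9: 2-byte lead, need 1 cont bytes. acc=0x9
Byte[7]=B5: continuation. acc=(acc<<6)|0x35=0x275
Completed: cp=U+0275 (starts at byte 6)
Byte[8]=3F: 1-byte ASCII. cp=U+003F
Byte[9]=D9: 2-byte lead, need 1 cont bytes. acc=0x19
Byte[10]=9D: continuation. acc=(acc<<6)|0x1D=0x65D
Completed: cp=U+065D (starts at byte 9)
Byte[11]=6D: 1-byte ASCII. cp=U+006D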